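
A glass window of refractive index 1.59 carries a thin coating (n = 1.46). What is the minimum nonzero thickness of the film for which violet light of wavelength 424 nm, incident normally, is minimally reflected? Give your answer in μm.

0.0726 μm

At the upper boundary (n = 1.0 to n = 1.46) the reflected ray undergoes a half-wave phase shift.
Bottom surface (1.46 → 1.59): reflection off a higher-index medium gives a half-wave phase shift.
Net: no relative phase inversion (both shifts match).
With no net inversion, destructive interference in reflection requires 2 n t = (m + ½) λ.
Minimum at m = 0: t = λ / (4 n) = 424 / (4 × 1.46) = 72.6 nm.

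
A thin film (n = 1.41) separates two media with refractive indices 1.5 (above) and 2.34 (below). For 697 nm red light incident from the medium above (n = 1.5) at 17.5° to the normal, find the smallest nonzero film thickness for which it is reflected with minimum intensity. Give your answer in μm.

Ray reflecting at the top interface goes from n = 1.5 toward n = 1.41: no phase shift.
Ray reflecting at the bottom interface goes from n = 1.41 toward n = 2.34: a half-wave phase shift.
Net: one phase inversion between the two reflected rays.
With one net inversion, destructive interference in reflection requires 2 n t cos θ_r = m λ.
Snell's law: 1.5 sin 17.5° = 1.41 sin θ_r → sin θ_r = 0.320, cos θ_r = 0.947.
Minimum nonzero at m = 1: t = λ / (2 n cos θ_r) = 697 / (2 × 1.41 × 0.947) = 261 nm.

0.261 μm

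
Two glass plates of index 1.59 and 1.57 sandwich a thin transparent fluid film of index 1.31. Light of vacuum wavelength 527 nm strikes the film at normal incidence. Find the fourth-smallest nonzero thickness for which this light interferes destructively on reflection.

805 nm

At the upper boundary (n = 1.59 to n = 1.31) the reflected ray undergoes no phase shift.
At the lower boundary (n = 1.31 to n = 1.57) the reflected ray undergoes a half-wave phase shift.
The two reflections differ by half a wavelength.
So the condition for destructive reflection is 2 n t = m λ.
The fourth-smallest nonzero thickness corresponds to m = 4: t = m λ / (2 n) = 4.00 × 527 / (2 × 1.31) = 805 nm.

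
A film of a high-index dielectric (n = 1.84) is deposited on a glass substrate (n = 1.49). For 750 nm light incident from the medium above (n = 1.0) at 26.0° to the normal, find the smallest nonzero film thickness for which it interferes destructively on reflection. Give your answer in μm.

0.210 μm

Ray reflecting at the top interface goes from n = 1.0 toward n = 1.84: a half-wave phase shift.
Bottom surface (1.84 → 1.49): reflection off a lower-index medium gives no phase shift.
Exactly one π shift → a net half-wave offset.
With one net inversion, destructive interference in reflection requires 2 n t cos θ_r = m λ.
Snell's law: 1.0 sin 26.0° = 1.84 sin θ_r → sin θ_r = 0.238, cos θ_r = 0.971.
Minimum nonzero at m = 1: t = λ / (2 n cos θ_r) = 750 / (2 × 1.84 × 0.971) = 210 nm.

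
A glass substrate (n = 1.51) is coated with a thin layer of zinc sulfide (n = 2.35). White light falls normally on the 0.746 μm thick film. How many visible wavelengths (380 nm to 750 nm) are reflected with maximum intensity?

At the upper boundary (n = 1.0 to n = 2.35) the reflected ray undergoes a half-wave phase shift.
At the lower boundary (n = 2.35 to n = 1.51) the reflected ray undergoes no phase shift.
Net: one phase inversion between the two reflected rays.
For strong reflection here: 2 n t = (m + ½) λ.
λ = 2 n t / (m + ½) = 3506 / (m + ½) nm.
m=4: 779 nm (IR); m=5: 637 nm (visible); m=6: 539 nm (visible); m=7: 467 nm (visible); m=8: 412 nm (visible); m=9: 369 nm (UV).

4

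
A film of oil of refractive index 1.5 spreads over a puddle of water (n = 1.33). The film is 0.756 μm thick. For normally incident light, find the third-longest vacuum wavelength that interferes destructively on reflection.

756 nm

Top surface (1.0 → 1.5): reflection off a higher-index medium gives a half-wave phase shift.
At the lower boundary (n = 1.5 to n = 1.33) the reflected ray undergoes no phase shift.
The two reflections differ by half a wavelength.
With one net inversion, destructive interference in reflection requires 2 n t = m λ.
λ = 2 n t / m. The third-longest wavelength is m = 3: λ = 2 × 1.5 × 756 / 3.00 = 756 nm.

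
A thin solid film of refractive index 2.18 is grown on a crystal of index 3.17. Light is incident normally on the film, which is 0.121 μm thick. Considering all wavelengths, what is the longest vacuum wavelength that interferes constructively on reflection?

Ray reflecting at the top interface goes from n = 1.0 toward n = 2.18: a half-wave phase shift.
Ray reflecting at the bottom interface goes from n = 2.18 toward n = 3.17: a half-wave phase shift.
The two reflections carry the same phase change, so no net offset.
For bright reflection here: 2 n t = m λ.
λ = 2 n t / m. The longest wavelength is m = 1: λ = 2 × 2.18 × 121 / 1.00 = 528 nm.

528 nm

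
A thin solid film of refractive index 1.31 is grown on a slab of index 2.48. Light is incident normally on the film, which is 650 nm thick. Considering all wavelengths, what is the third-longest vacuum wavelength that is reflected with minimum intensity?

Top surface (1.0 → 1.31): reflection off a higher-index medium gives a half-wave phase shift.
Bottom surface (1.31 → 2.48): reflection off a higher-index medium gives a half-wave phase shift.
Net: no relative phase inversion (both shifts match).
For minimum reflection here: 2 n t = (m + ½) λ.
λ = 2 n t / (m + ½). The third-longest wavelength is m = 2: λ = 2 × 1.31 × 650 / 2.50 = 681 nm.

681 nm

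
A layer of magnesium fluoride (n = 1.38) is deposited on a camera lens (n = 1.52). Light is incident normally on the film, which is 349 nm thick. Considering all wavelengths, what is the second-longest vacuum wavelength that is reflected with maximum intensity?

482 nm

At the upper boundary (n = 1.0 to n = 1.38) the reflected ray undergoes a half-wave phase shift.
Ray reflecting at the bottom interface goes from n = 1.38 toward n = 1.52: a half-wave phase shift.
Zero or two π shifts → no net half-wave offset.
So the condition for constructive reflection is 2 n t = m λ.
λ = 2 n t / m. The second-longest wavelength is m = 2: λ = 2 × 1.38 × 349 / 2.00 = 482 nm.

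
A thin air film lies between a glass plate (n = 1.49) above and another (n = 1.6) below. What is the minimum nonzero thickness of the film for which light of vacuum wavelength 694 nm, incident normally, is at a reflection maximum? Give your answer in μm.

0.174 μm

Top surface (1.49 → 1.0): reflection off a lower-index medium gives no phase shift.
At the lower boundary (n = 1.0 to n = 1.6) the reflected ray undergoes a half-wave phase shift.
Exactly one π shift → a net half-wave offset.
For strong reflection here: 2 n t = (m + ½) λ.
Minimum at m = 0: t = λ / (4 n) = 694 / (4 × 1.0) = 174 nm.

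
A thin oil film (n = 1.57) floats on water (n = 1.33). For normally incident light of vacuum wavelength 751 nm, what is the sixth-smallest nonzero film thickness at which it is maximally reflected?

1315 nm

At the upper boundary (n = 1.0 to n = 1.57) the reflected ray undergoes a half-wave phase shift.
Bottom surface (1.57 → 1.33): reflection off a lower-index medium gives no phase shift.
Exactly one π shift → a net half-wave offset.
With one net inversion, constructive interference in reflection requires 2 n t = (m + ½) λ.
The sixth-smallest nonzero thickness corresponds to m = 5: t = (m + ½) λ / (2 n) = 5.50 × 751 / (2 × 1.57) = 1315 nm.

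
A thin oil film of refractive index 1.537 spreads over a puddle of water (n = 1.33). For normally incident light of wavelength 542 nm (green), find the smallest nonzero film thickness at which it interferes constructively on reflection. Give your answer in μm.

0.0882 μm

Top surface (1.0 → 1.537): reflection off a higher-index medium gives a half-wave phase shift.
At the lower boundary (n = 1.537 to n = 1.33) the reflected ray undergoes no phase shift.
Net: one phase inversion between the two reflected rays.
For maximum reflection here: 2 n t = (m + ½) λ.
Minimum at m = 0: t = λ / (4 n) = 542 / (4 × 1.537) = 88.2 nm.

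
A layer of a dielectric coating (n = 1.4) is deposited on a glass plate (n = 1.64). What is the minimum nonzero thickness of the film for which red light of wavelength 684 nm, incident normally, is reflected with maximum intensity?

Top surface (1.0 → 1.4): reflection off a higher-index medium gives a half-wave phase shift.
Bottom surface (1.4 → 1.64): reflection off a higher-index medium gives a half-wave phase shift.
Zero or two π shifts → no net half-wave offset.
For maximum reflection here: 2 n t = m λ.
Minimum nonzero at m = 1: t = λ / (2 n) = 684 / (2 × 1.4) = 244 nm.

244 nm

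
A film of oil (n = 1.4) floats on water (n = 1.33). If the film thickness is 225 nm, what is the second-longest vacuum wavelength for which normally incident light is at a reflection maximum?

Ray reflecting at the top interface goes from n = 1.0 toward n = 1.4: a half-wave phase shift.
Bottom surface (1.4 → 1.33): reflection off a lower-index medium gives no phase shift.
The two reflections differ by half a wavelength.
So the condition for constructive reflection is 2 n t = (m + ½) λ.
λ = 2 n t / (m + ½). The second-longest wavelength is m = 1: λ = 2 × 1.4 × 225 / 1.50 = 420 nm.

420 nm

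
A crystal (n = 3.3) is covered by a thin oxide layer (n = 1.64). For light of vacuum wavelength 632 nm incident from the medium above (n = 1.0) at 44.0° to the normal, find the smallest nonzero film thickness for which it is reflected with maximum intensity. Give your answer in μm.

Top surface (1.0 → 1.64): reflection off a higher-index medium gives a half-wave phase shift.
At the lower boundary (n = 1.64 to n = 3.3) the reflected ray undergoes a half-wave phase shift.
The two reflections carry the same phase change, so no net offset.
With no net inversion, constructive interference in reflection requires 2 n t cos θ_r = m λ.
Snell's law: 1.0 sin 44.0° = 1.64 sin θ_r → sin θ_r = 0.424, cos θ_r = 0.906.
Minimum nonzero at m = 1: t = λ / (2 n cos θ_r) = 632 / (2 × 1.64 × 0.906) = 213 nm.

0.213 μm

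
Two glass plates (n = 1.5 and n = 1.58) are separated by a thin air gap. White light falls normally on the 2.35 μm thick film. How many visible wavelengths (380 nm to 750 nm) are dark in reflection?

6

At the upper boundary (n = 1.5 to n = 1.0) the reflected ray undergoes no phase shift.
Ray reflecting at the bottom interface goes from n = 1.0 toward n = 1.58: a half-wave phase shift.
The two reflections differ by half a wavelength.
For dark reflection here: 2 n t = m λ.
λ = 2 n t / m = 4700 / m nm.
m=6: 783 nm (IR); m=7: 671 nm (visible); m=8: 588 nm (visible); m=9: 522 nm (visible); m=10: 470 nm (visible); m=11: 427 nm (visible); m=12: 392 nm (visible); m=13: 362 nm (UV).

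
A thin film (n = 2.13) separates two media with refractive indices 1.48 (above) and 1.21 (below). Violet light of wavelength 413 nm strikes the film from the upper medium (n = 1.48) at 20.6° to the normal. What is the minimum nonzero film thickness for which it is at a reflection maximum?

50.0 nm

Ray reflecting at the top interface goes from n = 1.48 toward n = 2.13: a half-wave phase shift.
Ray reflecting at the bottom interface goes from n = 2.13 toward n = 1.21: no phase shift.
Net: one phase inversion between the two reflected rays.
With one net inversion, constructive interference in reflection requires 2 n t cos θ_r = (m + ½) λ.
Snell's law: 1.48 sin 20.6° = 2.13 sin θ_r → sin θ_r = 0.244, cos θ_r = 0.970.
Minimum at m = 0: t = λ / (4 n cos θ_r) = 413 / (4 × 2.13 × 0.970) = 50.0 nm.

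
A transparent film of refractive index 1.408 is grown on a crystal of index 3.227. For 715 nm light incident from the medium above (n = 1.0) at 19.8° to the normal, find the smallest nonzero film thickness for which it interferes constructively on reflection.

Ray reflecting at the top interface goes from n = 1.0 toward n = 1.408: a half-wave phase shift.
At the lower boundary (n = 1.408 to n = 3.227) the reflected ray undergoes a half-wave phase shift.
The two reflections carry the same phase change, so no net offset.
For maximum reflection here: 2 n t cos θ_r = m λ.
Snell's law: 1.0 sin 19.8° = 1.408 sin θ_r → sin θ_r = 0.241, cos θ_r = 0.971.
Minimum nonzero at m = 1: t = λ / (2 n cos θ_r) = 715 / (2 × 1.408 × 0.971) = 262 nm.

262 nm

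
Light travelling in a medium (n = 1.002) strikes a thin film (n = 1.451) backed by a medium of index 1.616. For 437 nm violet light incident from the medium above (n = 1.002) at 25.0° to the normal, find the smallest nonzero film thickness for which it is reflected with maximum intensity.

157 nm

Ray reflecting at the top interface goes from n = 1.002 toward n = 1.451: a half-wave phase shift.
At the lower boundary (n = 1.451 to n = 1.616) the reflected ray undergoes a half-wave phase shift.
The two reflections carry the same phase change, so no net offset.
So the condition for constructive reflection is 2 n t cos θ_r = m λ.
Snell's law: 1.002 sin 25.0° = 1.451 sin θ_r → sin θ_r = 0.292, cos θ_r = 0.956.
Minimum nonzero at m = 1: t = λ / (2 n cos θ_r) = 437 / (2 × 1.451 × 0.956) = 157 nm.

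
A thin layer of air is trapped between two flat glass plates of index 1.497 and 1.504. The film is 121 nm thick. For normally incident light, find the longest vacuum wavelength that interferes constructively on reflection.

484 nm

Top surface (1.497 → 1.0): reflection off a lower-index medium gives no phase shift.
Bottom surface (1.0 → 1.504): reflection off a higher-index medium gives a half-wave phase shift.
The two reflections differ by half a wavelength.
So the condition for constructive reflection is 2 n t = (m + ½) λ.
λ = 2 n t / (m + ½). The longest wavelength is m = 0: λ = 2 × 1.0 × 121 / 0.500 = 484 nm.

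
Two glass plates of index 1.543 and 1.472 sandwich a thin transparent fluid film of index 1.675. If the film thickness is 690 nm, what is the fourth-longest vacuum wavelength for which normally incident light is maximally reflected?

Ray reflecting at the top interface goes from n = 1.543 toward n = 1.675: a half-wave phase shift.
Bottom surface (1.675 → 1.472): reflection off a lower-index medium gives no phase shift.
Exactly one π shift → a net half-wave offset.
With one net inversion, constructive interference in reflection requires 2 n t = (m + ½) λ.
λ = 2 n t / (m + ½). The fourth-longest wavelength is m = 3: λ = 2 × 1.675 × 690 / 3.50 = 660 nm.

660 nm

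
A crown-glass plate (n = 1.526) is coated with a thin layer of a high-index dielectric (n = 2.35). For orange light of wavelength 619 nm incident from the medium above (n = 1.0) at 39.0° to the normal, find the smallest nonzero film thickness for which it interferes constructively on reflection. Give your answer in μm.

Top surface (1.0 → 2.35): reflection off a higher-index medium gives a half-wave phase shift.
Ray reflecting at the bottom interface goes from n = 2.35 toward n = 1.526: no phase shift.
Exactly one π shift → a net half-wave offset.
For bright reflection here: 2 n t cos θ_r = (m + ½) λ.
Snell's law: 1.0 sin 39.0° = 2.35 sin θ_r → sin θ_r = 0.268, cos θ_r = 0.963.
Minimum at m = 0: t = λ / (4 n cos θ_r) = 619 / (4 × 2.35 × 0.963) = 68.3 nm.

0.0683 μm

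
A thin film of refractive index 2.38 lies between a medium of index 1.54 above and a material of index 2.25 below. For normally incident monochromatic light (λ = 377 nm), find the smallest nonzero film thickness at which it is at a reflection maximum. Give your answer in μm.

Ray reflecting at the top interface goes from n = 1.54 toward n = 2.38: a half-wave phase shift.
Ray reflecting at the bottom interface goes from n = 2.38 toward n = 2.25: no phase shift.
Net: one phase inversion between the two reflected rays.
So the condition for constructive reflection is 2 n t = (m + ½) λ.
Minimum at m = 0: t = λ / (4 n) = 377 / (4 × 2.38) = 39.6 nm.

0.0396 μm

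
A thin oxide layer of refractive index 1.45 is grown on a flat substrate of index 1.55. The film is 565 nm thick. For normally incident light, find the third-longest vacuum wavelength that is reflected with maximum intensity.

At the upper boundary (n = 1.0 to n = 1.45) the reflected ray undergoes a half-wave phase shift.
At the lower boundary (n = 1.45 to n = 1.55) the reflected ray undergoes a half-wave phase shift.
Zero or two π shifts → no net half-wave offset.
With no net inversion, constructive interference in reflection requires 2 n t = m λ.
λ = 2 n t / m. The third-longest wavelength is m = 3: λ = 2 × 1.45 × 565 / 3.00 = 546 nm.

546 nm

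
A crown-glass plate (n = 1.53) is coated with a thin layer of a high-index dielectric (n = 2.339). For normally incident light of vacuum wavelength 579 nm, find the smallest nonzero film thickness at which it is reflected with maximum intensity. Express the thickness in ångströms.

619 Å

Ray reflecting at the top interface goes from n = 1.0 toward n = 2.339: a half-wave phase shift.
Ray reflecting at the bottom interface goes from n = 2.339 toward n = 1.53: no phase shift.
Exactly one π shift → a net half-wave offset.
For maximum reflection here: 2 n t = (m + ½) λ.
Minimum at m = 0: t = λ / (4 n) = 579 / (4 × 2.339) = 61.9 nm.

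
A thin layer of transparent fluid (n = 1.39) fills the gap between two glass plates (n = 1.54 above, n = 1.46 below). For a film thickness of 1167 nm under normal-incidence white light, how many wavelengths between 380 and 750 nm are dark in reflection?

Top surface (1.54 → 1.39): reflection off a lower-index medium gives no phase shift.
Bottom surface (1.39 → 1.46): reflection off a higher-index medium gives a half-wave phase shift.
The two reflections differ by half a wavelength.
So the condition for destructive reflection is 2 n t = m λ.
λ = 2 n t / m = 3244 / m nm.
m=4: 811 nm (IR); m=5: 649 nm (visible); m=6: 541 nm (visible); m=7: 463 nm (visible); m=8: 406 nm (visible); m=9: 360 nm (UV).

4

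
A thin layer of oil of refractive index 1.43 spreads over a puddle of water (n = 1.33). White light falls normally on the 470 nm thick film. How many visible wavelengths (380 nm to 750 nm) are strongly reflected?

2

At the upper boundary (n = 1.0 to n = 1.43) the reflected ray undergoes a half-wave phase shift.
Bottom surface (1.43 → 1.33): reflection off a lower-index medium gives no phase shift.
Net: one phase inversion between the two reflected rays.
So the condition for constructive reflection is 2 n t = (m + ½) λ.
λ = 2 n t / (m + ½) = 1344 / (m + ½) nm.
m=1: 896 nm (IR); m=2: 538 nm (visible); m=3: 384 nm (visible); m=4: 299 nm (UV).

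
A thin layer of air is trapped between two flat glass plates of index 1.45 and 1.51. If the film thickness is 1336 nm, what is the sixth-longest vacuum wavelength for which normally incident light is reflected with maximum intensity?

At the upper boundary (n = 1.45 to n = 1.0) the reflected ray undergoes no phase shift.
Ray reflecting at the bottom interface goes from n = 1.0 toward n = 1.51: a half-wave phase shift.
The two reflections differ by half a wavelength.
So the condition for constructive reflection is 2 n t = (m + ½) λ.
λ = 2 n t / (m + ½). The sixth-longest wavelength is m = 5: λ = 2 × 1.0 × 1336 / 5.50 = 486 nm.

486 nm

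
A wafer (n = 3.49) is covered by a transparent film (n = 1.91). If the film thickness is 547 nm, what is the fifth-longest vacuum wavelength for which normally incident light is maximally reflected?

Top surface (1.0 → 1.91): reflection off a higher-index medium gives a half-wave phase shift.
At the lower boundary (n = 1.91 to n = 3.49) the reflected ray undergoes a half-wave phase shift.
Zero or two π shifts → no net half-wave offset.
With no net inversion, constructive interference in reflection requires 2 n t = m λ.
λ = 2 n t / m. The fifth-longest wavelength is m = 5: λ = 2 × 1.91 × 547 / 5.00 = 418 nm.

418 nm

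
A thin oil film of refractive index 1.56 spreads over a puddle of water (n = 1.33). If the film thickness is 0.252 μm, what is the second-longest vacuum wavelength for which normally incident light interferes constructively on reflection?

524 nm

Top surface (1.0 → 1.56): reflection off a higher-index medium gives a half-wave phase shift.
Ray reflecting at the bottom interface goes from n = 1.56 toward n = 1.33: no phase shift.
Exactly one π shift → a net half-wave offset.
So the condition for constructive reflection is 2 n t = (m + ½) λ.
λ = 2 n t / (m + ½). The second-longest wavelength is m = 1: λ = 2 × 1.56 × 252 / 1.50 = 524 nm.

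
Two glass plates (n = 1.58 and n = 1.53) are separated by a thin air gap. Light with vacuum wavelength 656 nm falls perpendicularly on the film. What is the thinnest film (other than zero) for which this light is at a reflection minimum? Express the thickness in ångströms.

3280 Å

Top surface (1.58 → 1.0): reflection off a lower-index medium gives no phase shift.
Bottom surface (1.0 → 1.53): reflection off a higher-index medium gives a half-wave phase shift.
Net: one phase inversion between the two reflected rays.
With one net inversion, destructive interference in reflection requires 2 n t = m λ.
Minimum nonzero at m = 1: t = λ / (2 n) = 656 / (2 × 1.0) = 328 nm.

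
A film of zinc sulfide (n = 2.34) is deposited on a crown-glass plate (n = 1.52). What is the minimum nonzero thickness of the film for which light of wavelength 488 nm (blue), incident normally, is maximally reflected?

At the upper boundary (n = 1.0 to n = 2.34) the reflected ray undergoes a half-wave phase shift.
Bottom surface (2.34 → 1.52): reflection off a lower-index medium gives no phase shift.
Exactly one π shift → a net half-wave offset.
With one net inversion, constructive interference in reflection requires 2 n t = (m + ½) λ.
Minimum at m = 0: t = λ / (4 n) = 488 / (4 × 2.34) = 52.1 nm.

52.1 nm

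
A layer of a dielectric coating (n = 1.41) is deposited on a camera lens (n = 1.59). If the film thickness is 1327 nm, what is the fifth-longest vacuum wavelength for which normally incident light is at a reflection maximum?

At the upper boundary (n = 1.0 to n = 1.41) the reflected ray undergoes a half-wave phase shift.
Ray reflecting at the bottom interface goes from n = 1.41 toward n = 1.59: a half-wave phase shift.
Zero or two π shifts → no net half-wave offset.
With no net inversion, constructive interference in reflection requires 2 n t = m λ.
λ = 2 n t / m. The fifth-longest wavelength is m = 5: λ = 2 × 1.41 × 1327 / 5.00 = 748 nm.

748 nm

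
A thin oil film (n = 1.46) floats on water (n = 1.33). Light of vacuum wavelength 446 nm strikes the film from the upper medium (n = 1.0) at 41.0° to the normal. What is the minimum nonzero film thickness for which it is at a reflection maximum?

Top surface (1.0 → 1.46): reflection off a higher-index medium gives a half-wave phase shift.
Bottom surface (1.46 → 1.33): reflection off a lower-index medium gives no phase shift.
Net: one phase inversion between the two reflected rays.
So the condition for constructive reflection is 2 n t cos θ_r = (m + ½) λ.
Snell's law: 1.0 sin 41.0° = 1.46 sin θ_r → sin θ_r = 0.449, cos θ_r = 0.893.
Minimum at m = 0: t = λ / (4 n cos θ_r) = 446 / (4 × 1.46 × 0.893) = 85.5 nm.

85.5 nm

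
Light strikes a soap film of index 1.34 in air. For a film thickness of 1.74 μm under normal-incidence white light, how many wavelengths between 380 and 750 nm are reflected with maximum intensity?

6

Top surface (1.0 → 1.34): reflection off a higher-index medium gives a half-wave phase shift.
At the lower boundary (n = 1.34 to n = 1.0) the reflected ray undergoes no phase shift.
Net: one phase inversion between the two reflected rays.
With one net inversion, constructive interference in reflection requires 2 n t = (m + ½) λ.
λ = 2 n t / (m + ½) = 4663 / (m + ½) nm.
m=5: 848 nm (IR); m=6: 717 nm (visible); m=7: 622 nm (visible); m=8: 549 nm (visible); m=9: 491 nm (visible); m=10: 444 nm (visible); m=11: 405 nm (visible); m=12: 373 nm (UV).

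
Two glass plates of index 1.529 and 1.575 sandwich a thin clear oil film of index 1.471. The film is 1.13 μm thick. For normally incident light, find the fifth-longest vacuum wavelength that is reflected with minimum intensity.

665 nm

Ray reflecting at the top interface goes from n = 1.529 toward n = 1.471: no phase shift.
At the lower boundary (n = 1.471 to n = 1.575) the reflected ray undergoes a half-wave phase shift.
Exactly one π shift → a net half-wave offset.
With one net inversion, destructive interference in reflection requires 2 n t = m λ.
λ = 2 n t / m. The fifth-longest wavelength is m = 5: λ = 2 × 1.471 × 1130 / 5.00 = 665 nm.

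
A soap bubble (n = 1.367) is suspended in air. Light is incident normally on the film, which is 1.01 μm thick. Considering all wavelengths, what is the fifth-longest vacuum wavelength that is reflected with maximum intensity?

Top surface (1.0 → 1.367): reflection off a higher-index medium gives a half-wave phase shift.
Bottom surface (1.367 → 1.0): reflection off a lower-index medium gives no phase shift.
The two reflections differ by half a wavelength.
So the condition for constructive reflection is 2 n t = (m + ½) λ.
λ = 2 n t / (m + ½). The fifth-longest wavelength is m = 4: λ = 2 × 1.367 × 1010 / 4.50 = 614 nm.

614 nm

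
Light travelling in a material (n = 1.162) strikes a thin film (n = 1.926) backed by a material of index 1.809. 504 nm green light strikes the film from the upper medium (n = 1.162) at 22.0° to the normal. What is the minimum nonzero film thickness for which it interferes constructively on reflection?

67.2 nm

Ray reflecting at the top interface goes from n = 1.162 toward n = 1.926: a half-wave phase shift.
Ray reflecting at the bottom interface goes from n = 1.926 toward n = 1.809: no phase shift.
The two reflections differ by half a wavelength.
For bright reflection here: 2 n t cos θ_r = (m + ½) λ.
Snell's law: 1.162 sin 22.0° = 1.926 sin θ_r → sin θ_r = 0.226, cos θ_r = 0.974.
Minimum at m = 0: t = λ / (4 n cos θ_r) = 504 / (4 × 1.926 × 0.974) = 67.2 nm.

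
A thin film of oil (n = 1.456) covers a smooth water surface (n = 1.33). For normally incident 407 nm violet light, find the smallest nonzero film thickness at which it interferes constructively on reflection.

69.9 nm

Ray reflecting at the top interface goes from n = 1.0 toward n = 1.456: a half-wave phase shift.
Bottom surface (1.456 → 1.33): reflection off a lower-index medium gives no phase shift.
The two reflections differ by half a wavelength.
For strong reflection here: 2 n t = (m + ½) λ.
Minimum at m = 0: t = λ / (4 n) = 407 / (4 × 1.456) = 69.9 nm.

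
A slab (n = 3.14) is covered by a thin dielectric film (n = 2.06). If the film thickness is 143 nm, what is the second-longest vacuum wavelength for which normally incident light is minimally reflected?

Ray reflecting at the top interface goes from n = 1.0 toward n = 2.06: a half-wave phase shift.
At the lower boundary (n = 2.06 to n = 3.14) the reflected ray undergoes a half-wave phase shift.
Net: no relative phase inversion (both shifts match).
So the condition for destructive reflection is 2 n t = (m + ½) λ.
λ = 2 n t / (m + ½). The second-longest wavelength is m = 1: λ = 2 × 2.06 × 143 / 1.50 = 393 nm.

393 nm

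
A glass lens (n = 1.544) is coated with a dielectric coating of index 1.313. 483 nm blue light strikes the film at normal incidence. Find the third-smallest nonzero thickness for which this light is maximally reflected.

552 nm

Top surface (1.0 → 1.313): reflection off a higher-index medium gives a half-wave phase shift.
At the lower boundary (n = 1.313 to n = 1.544) the reflected ray undergoes a half-wave phase shift.
The two reflections carry the same phase change, so no net offset.
So the condition for constructive reflection is 2 n t = m λ.
The third-smallest nonzero thickness corresponds to m = 3: t = m λ / (2 n) = 3.00 × 483 / (2 × 1.313) = 552 nm.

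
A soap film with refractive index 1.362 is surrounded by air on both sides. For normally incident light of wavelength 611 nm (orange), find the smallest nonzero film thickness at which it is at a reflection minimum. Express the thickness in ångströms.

Ray reflecting at the top interface goes from n = 1.0 toward n = 1.362: a half-wave phase shift.
Bottom surface (1.362 → 1.0): reflection off a lower-index medium gives no phase shift.
Net: one phase inversion between the two reflected rays.
For dark reflection here: 2 n t = m λ.
Minimum nonzero at m = 1: t = λ / (2 n) = 611 / (2 × 1.362) = 224 nm.

2243 Å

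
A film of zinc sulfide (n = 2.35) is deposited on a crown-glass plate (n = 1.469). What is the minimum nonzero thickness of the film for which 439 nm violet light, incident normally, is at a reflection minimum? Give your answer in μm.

0.0934 μm

At the upper boundary (n = 1.0 to n = 2.35) the reflected ray undergoes a half-wave phase shift.
At the lower boundary (n = 2.35 to n = 1.469) the reflected ray undergoes no phase shift.
Exactly one π shift → a net half-wave offset.
So the condition for destructive reflection is 2 n t = m λ.
Minimum nonzero at m = 1: t = λ / (2 n) = 439 / (2 × 2.35) = 93.4 nm.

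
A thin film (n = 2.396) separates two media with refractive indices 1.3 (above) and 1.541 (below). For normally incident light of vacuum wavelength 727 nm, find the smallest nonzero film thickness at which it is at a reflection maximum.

75.9 nm

Top surface (1.3 → 2.396): reflection off a higher-index medium gives a half-wave phase shift.
Bottom surface (2.396 → 1.541): reflection off a lower-index medium gives no phase shift.
Exactly one π shift → a net half-wave offset.
For strong reflection here: 2 n t = (m + ½) λ.
Minimum at m = 0: t = λ / (4 n) = 727 / (4 × 2.396) = 75.9 nm.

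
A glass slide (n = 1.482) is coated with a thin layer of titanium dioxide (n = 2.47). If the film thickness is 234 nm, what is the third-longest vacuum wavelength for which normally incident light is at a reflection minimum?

Top surface (1.0 → 2.47): reflection off a higher-index medium gives a half-wave phase shift.
Ray reflecting at the bottom interface goes from n = 2.47 toward n = 1.482: no phase shift.
Exactly one π shift → a net half-wave offset.
So the condition for destructive reflection is 2 n t = m λ.
λ = 2 n t / m. The third-longest wavelength is m = 3: λ = 2 × 2.47 × 234 / 3.00 = 385 nm.

385 nm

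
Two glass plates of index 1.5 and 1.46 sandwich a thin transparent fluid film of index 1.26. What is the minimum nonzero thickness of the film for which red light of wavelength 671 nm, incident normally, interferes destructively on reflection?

Ray reflecting at the top interface goes from n = 1.5 toward n = 1.26: no phase shift.
Bottom surface (1.26 → 1.46): reflection off a higher-index medium gives a half-wave phase shift.
Net: one phase inversion between the two reflected rays.
For minimum reflection here: 2 n t = m λ.
Minimum nonzero at m = 1: t = λ / (2 n) = 671 / (2 × 1.26) = 266 nm.

266 nm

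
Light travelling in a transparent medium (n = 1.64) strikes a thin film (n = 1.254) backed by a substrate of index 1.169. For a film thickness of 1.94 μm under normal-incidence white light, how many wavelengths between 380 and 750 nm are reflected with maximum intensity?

6

At the upper boundary (n = 1.64 to n = 1.254) the reflected ray undergoes no phase shift.
At the lower boundary (n = 1.254 to n = 1.169) the reflected ray undergoes no phase shift.
The two reflections carry the same phase change, so no net offset.
So the condition for constructive reflection is 2 n t = m λ.
λ = 2 n t / m = 4866 / m nm.
m=6: 811 nm (IR); m=7: 695 nm (visible); m=8: 608 nm (visible); m=9: 541 nm (visible); m=10: 487 nm (visible); m=11: 442 nm (visible); m=12: 405 nm (visible); m=13: 374 nm (UV).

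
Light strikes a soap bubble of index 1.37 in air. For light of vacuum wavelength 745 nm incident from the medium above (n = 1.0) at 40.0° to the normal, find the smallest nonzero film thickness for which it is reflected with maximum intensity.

154 nm

Top surface (1.0 → 1.37): reflection off a higher-index medium gives a half-wave phase shift.
Bottom surface (1.37 → 1.0): reflection off a lower-index medium gives no phase shift.
The two reflections differ by half a wavelength.
So the condition for constructive reflection is 2 n t cos θ_r = (m + ½) λ.
Snell's law: 1.0 sin 40.0° = 1.37 sin θ_r → sin θ_r = 0.469, cos θ_r = 0.883.
Minimum at m = 0: t = λ / (4 n cos θ_r) = 745 / (4 × 1.37 × 0.883) = 154 nm.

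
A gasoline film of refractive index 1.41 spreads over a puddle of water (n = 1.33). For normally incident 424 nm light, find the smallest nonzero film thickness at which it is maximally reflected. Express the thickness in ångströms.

752 Å

At the upper boundary (n = 1.0 to n = 1.41) the reflected ray undergoes a half-wave phase shift.
Ray reflecting at the bottom interface goes from n = 1.41 toward n = 1.33: no phase shift.
The two reflections differ by half a wavelength.
With one net inversion, constructive interference in reflection requires 2 n t = (m + ½) λ.
Minimum at m = 0: t = λ / (4 n) = 424 / (4 × 1.41) = 75.2 nm.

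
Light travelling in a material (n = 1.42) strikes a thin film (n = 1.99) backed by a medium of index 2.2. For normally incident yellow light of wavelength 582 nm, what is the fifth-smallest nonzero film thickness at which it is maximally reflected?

Ray reflecting at the top interface goes from n = 1.42 toward n = 1.99: a half-wave phase shift.
At the lower boundary (n = 1.99 to n = 2.2) the reflected ray undergoes a half-wave phase shift.
Net: no relative phase inversion (both shifts match).
So the condition for constructive reflection is 2 n t = m λ.
The fifth-smallest nonzero thickness corresponds to m = 5: t = m λ / (2 n) = 5.00 × 582 / (2 × 1.99) = 731 nm.

731 nm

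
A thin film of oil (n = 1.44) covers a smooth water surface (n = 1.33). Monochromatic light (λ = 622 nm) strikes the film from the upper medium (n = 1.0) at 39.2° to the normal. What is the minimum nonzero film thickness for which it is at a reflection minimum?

240 nm

At the upper boundary (n = 1.0 to n = 1.44) the reflected ray undergoes a half-wave phase shift.
At the lower boundary (n = 1.44 to n = 1.33) the reflected ray undergoes no phase shift.
Exactly one π shift → a net half-wave offset.
With one net inversion, destructive interference in reflection requires 2 n t cos θ_r = m λ.
Snell's law: 1.0 sin 39.2° = 1.44 sin θ_r → sin θ_r = 0.439, cos θ_r = 0.899.
Minimum nonzero at m = 1: t = λ / (2 n cos θ_r) = 622 / (2 × 1.44 × 0.899) = 240 nm.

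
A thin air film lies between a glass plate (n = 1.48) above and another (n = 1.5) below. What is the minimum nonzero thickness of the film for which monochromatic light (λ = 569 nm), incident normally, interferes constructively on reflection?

Ray reflecting at the top interface goes from n = 1.48 toward n = 1.0: no phase shift.
Ray reflecting at the bottom interface goes from n = 1.0 toward n = 1.5: a half-wave phase shift.
The two reflections differ by half a wavelength.
For maximum reflection here: 2 n t = (m + ½) λ.
Minimum at m = 0: t = λ / (4 n) = 569 / (4 × 1.0) = 142 nm.

142 nm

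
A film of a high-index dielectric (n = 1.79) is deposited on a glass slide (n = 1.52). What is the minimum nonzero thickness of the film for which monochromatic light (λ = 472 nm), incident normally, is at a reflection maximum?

Ray reflecting at the top interface goes from n = 1.0 toward n = 1.79: a half-wave phase shift.
At the lower boundary (n = 1.79 to n = 1.52) the reflected ray undergoes no phase shift.
The two reflections differ by half a wavelength.
For bright reflection here: 2 n t = (m + ½) λ.
Minimum at m = 0: t = λ / (4 n) = 472 / (4 × 1.79) = 65.9 nm.

65.9 nm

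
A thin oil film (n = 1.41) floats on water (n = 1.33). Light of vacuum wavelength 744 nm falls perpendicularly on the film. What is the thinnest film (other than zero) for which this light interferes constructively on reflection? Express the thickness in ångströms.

1319 Å

At the upper boundary (n = 1.0 to n = 1.41) the reflected ray undergoes a half-wave phase shift.
At the lower boundary (n = 1.41 to n = 1.33) the reflected ray undergoes no phase shift.
The two reflections differ by half a wavelength.
For bright reflection here: 2 n t = (m + ½) λ.
Minimum at m = 0: t = λ / (4 n) = 744 / (4 × 1.41) = 132 nm.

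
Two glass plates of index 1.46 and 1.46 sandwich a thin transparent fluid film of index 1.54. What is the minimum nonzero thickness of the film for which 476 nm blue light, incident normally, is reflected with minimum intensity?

Top surface (1.46 → 1.54): reflection off a higher-index medium gives a half-wave phase shift.
Ray reflecting at the bottom interface goes from n = 1.54 toward n = 1.46: no phase shift.
Net: one phase inversion between the two reflected rays.
So the condition for destructive reflection is 2 n t = m λ.
Minimum nonzero at m = 1: t = λ / (2 n) = 476 / (2 × 1.54) = 155 nm.

155 nm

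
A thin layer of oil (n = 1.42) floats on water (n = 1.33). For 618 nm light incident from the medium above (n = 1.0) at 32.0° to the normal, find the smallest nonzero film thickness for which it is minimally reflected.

235 nm

Ray reflecting at the top interface goes from n = 1.0 toward n = 1.42: a half-wave phase shift.
Bottom surface (1.42 → 1.33): reflection off a lower-index medium gives no phase shift.
Exactly one π shift → a net half-wave offset.
With one net inversion, destructive interference in reflection requires 2 n t cos θ_r = m λ.
Snell's law: 1.0 sin 32.0° = 1.42 sin θ_r → sin θ_r = 0.373, cos θ_r = 0.928.
Minimum nonzero at m = 1: t = λ / (2 n cos θ_r) = 618 / (2 × 1.42 × 0.928) = 235 nm.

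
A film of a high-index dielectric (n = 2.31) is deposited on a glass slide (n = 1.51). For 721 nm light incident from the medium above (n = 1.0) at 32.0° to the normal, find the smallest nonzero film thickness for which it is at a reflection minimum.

At the upper boundary (n = 1.0 to n = 2.31) the reflected ray undergoes a half-wave phase shift.
At the lower boundary (n = 2.31 to n = 1.51) the reflected ray undergoes no phase shift.
Net: one phase inversion between the two reflected rays.
With one net inversion, destructive interference in reflection requires 2 n t cos θ_r = m λ.
Snell's law: 1.0 sin 32.0° = 2.31 sin θ_r → sin θ_r = 0.229, cos θ_r = 0.973.
Minimum nonzero at m = 1: t = λ / (2 n cos θ_r) = 721 / (2 × 2.31 × 0.973) = 160 nm.

160 nm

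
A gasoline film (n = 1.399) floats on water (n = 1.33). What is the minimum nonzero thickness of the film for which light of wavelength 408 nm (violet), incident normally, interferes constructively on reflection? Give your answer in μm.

Ray reflecting at the top interface goes from n = 1.0 toward n = 1.399: a half-wave phase shift.
At the lower boundary (n = 1.399 to n = 1.33) the reflected ray undergoes no phase shift.
Net: one phase inversion between the two reflected rays.
With one net inversion, constructive interference in reflection requires 2 n t = (m + ½) λ.
Minimum at m = 0: t = λ / (4 n) = 408 / (4 × 1.399) = 72.9 nm.

0.0729 μm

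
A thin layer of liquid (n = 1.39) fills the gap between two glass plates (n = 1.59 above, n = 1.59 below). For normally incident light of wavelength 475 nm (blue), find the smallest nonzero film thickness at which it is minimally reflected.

171 nm

Top surface (1.59 → 1.39): reflection off a lower-index medium gives no phase shift.
Bottom surface (1.39 → 1.59): reflection off a higher-index medium gives a half-wave phase shift.
The two reflections differ by half a wavelength.
With one net inversion, destructive interference in reflection requires 2 n t = m λ.
Minimum nonzero at m = 1: t = λ / (2 n) = 475 / (2 × 1.39) = 171 nm.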